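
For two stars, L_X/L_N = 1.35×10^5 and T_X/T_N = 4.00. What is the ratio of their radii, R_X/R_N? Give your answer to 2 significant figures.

23

L ∝ R²T⁴ gives R ∝ √L / T², so
R_X/R_N = √(1.35×10^5) / (4.00)² = 367.4 / 16.00 = 22.96.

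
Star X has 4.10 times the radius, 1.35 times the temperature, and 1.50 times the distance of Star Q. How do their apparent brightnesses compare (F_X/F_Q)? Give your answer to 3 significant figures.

L_X/L_Q = (R_X/R_Q)²(T_X/T_Q)⁴ = (4.10)² × (1.35)⁴ = 55.83.
F_X/F_Q = (L_X/L_Q)/(d_X/d_Q)² = 55.83 / (1.50)² = 24.82.

24.8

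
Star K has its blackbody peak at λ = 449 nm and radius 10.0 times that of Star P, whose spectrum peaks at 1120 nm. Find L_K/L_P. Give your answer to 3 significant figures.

Wien's law gives T ∝ 1/λ_max, so T_K/T_P = λ_P/λ_K = 1120/449 = 2.494.
Then L ∝ R²T⁴ gives L_K/L_P = (10.0)² × (2.494)⁴ = 100.0 × 38.72 = 3872.

3.87×10^3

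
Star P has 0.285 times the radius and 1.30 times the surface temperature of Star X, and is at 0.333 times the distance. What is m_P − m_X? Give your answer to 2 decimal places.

-0.80

L_P/L_X = (0.285)²(1.30)⁴ = 0.2320.
F_P/F_X = (L_P/L_X)/(d_P/d_X)² = 0.2320/0.1109 = 2.092.
m_P − m_X = −2.5 log₁₀(2.092) = -0.80.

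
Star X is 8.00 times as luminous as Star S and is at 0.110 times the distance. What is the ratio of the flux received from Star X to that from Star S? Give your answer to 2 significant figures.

F = L/(4πd²), so F_X/F_S = (L_X/L_S) / (d_X/d_S)²
= 8.00 / (0.110)² = 8.00 / 0.01210 = 661.2.

6.6×10^2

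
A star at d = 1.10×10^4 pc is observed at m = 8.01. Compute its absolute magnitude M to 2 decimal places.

-7.20

M = m − 5 log₁₀(d/10 pc) = 8.01 − 5 log₁₀(1.10×10^4/10)
  = 8.01 − 5 × 3.041 = 8.01 − 15.21 = -7.20.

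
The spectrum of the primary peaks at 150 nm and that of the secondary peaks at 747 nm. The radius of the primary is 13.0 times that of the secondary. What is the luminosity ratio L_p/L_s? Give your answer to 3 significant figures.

Wien's law gives T ∝ 1/λ_max, so T_p/T_s = λ_s/λ_p = 747/150 = 4.980.
Then L ∝ R²T⁴ gives L_p/L_s = (13.0)² × (4.980)⁴ = 169.0 × 615.1 = 1.039×10^5.

1.04×10^5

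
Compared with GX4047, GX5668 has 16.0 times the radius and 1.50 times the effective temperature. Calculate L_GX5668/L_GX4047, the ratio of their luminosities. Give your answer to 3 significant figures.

1.30×10^3

From the Stefan–Boltzmann law, L ∝ R²T⁴, so
L_GX5668/L_GX4047 = (R_GX5668/R_GX4047)² (T_GX5668/T_GX4047)⁴ = (16.0)² × (1.50)⁴ = 256.0 × 5.062 = 1296.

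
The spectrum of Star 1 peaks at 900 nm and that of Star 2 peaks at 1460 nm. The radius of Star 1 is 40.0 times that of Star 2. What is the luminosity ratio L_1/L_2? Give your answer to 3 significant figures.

1.11×10^4

Wien's law gives T ∝ 1/λ_max, so T_1/T_2 = λ_2/λ_1 = 1460/900 = 1.622.
Then L ∝ R²T⁴ gives L_1/L_2 = (40.0)² × (1.622)⁴ = 1600 × 6.925 = 1.108×10^4.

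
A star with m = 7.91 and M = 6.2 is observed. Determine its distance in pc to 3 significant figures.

m − M = 5 log₁₀(d/10 pc)
7.91 − (6.2) = 1.71 = 5 log₁₀(d/10)
d = 10 × 10^(1.71/5) = 10 × 10^0.342 = 21.98 pc.

22.0 pc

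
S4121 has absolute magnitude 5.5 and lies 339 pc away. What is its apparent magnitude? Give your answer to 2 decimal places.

13.15

m = M + 5 log₁₀(d/10 pc) = 5.5 + 5 log₁₀(339/10)
  = 5.5 + 5 × 1.530 = 5.5 + 7.65 = 13.15.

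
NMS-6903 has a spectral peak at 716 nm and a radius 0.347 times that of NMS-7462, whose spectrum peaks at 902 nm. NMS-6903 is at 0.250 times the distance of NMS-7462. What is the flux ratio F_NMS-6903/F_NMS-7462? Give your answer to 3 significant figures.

Wien's law: T_NMS-6903/T_NMS-7462 = λ_NMS-7462/λ_NMS-6903 = 902/716 = 1.260.
L_NMS-6903/L_NMS-7462 = (R_NMS-6903/R_NMS-7462)²(T_NMS-6903/T_NMS-7462)⁴ = (0.347)²(1.260)⁴ = 0.3033.
F_NMS-6903/F_NMS-7462 = (L_NMS-6903/L_NMS-7462)/(d_NMS-6903/d_NMS-7462)² = 0.3033/(0.250)² = 4.852.

4.85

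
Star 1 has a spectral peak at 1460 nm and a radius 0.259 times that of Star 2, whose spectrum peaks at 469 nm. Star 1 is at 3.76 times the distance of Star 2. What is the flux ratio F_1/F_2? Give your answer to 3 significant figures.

5.05×10^-5

Wien's law: T_1/T_2 = λ_2/λ_1 = 469/1460 = 0.3212.
L_1/L_2 = (R_1/R_2)²(T_1/T_2)⁴ = (0.259)²(0.3212)⁴ = 7.143×10^-4.
F_1/F_2 = (L_1/L_2)/(d_1/d_2)² = 7.143×10^-4/(3.76)² = 5.052×10^-5.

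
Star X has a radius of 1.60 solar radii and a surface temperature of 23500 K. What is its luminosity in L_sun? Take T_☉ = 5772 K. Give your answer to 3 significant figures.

703 L_sun

L/L_☉ = (R/R_☉)² (T/T_☉)⁴ = (1.60)² × (23500/5772)⁴
       = 2.560 × (4.071)⁴ = 2.560 × 274.8 = 703.4.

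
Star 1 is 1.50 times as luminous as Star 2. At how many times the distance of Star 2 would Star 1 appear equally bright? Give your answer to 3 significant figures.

Equal flux requires L_1/d_1² = L_2/d_2², so d_1/d_2 = √(L_1/L_2)
= √(1.50) = 1.225.

1.22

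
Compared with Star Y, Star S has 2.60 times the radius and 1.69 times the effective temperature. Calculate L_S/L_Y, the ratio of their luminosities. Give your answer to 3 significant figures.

From the Stefan–Boltzmann law, L ∝ R²T⁴, so
L_S/L_Y = (R_S/R_Y)² (T_S/T_Y)⁴ = (2.60)² × (1.69)⁴ = 6.760 × 8.157 = 55.14.

55.1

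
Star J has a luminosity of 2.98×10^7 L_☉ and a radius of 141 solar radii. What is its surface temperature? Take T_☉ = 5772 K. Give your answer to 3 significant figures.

T/T_☉ = (L/L_☉)^(1/4) / (R/R_☉)^(1/2)
T = 5772 × (2.98×10^7)^(1/4) / √(141) = 5772 × 73.88 / 11.87 = 3.591×10^4 K.

3.59×10^4 K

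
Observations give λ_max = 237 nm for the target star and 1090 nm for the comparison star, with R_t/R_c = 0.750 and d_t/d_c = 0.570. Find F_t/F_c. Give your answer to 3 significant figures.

775

Wien's law: T_t/T_c = λ_c/λ_t = 1090/237 = 4.599.
L_t/L_c = (R_t/R_c)²(T_t/T_c)⁴ = (0.750)²(4.599)⁴ = 251.7.
F_t/F_c = (L_t/L_c)/(d_t/d_c)² = 251.7/(0.570)² = 774.6.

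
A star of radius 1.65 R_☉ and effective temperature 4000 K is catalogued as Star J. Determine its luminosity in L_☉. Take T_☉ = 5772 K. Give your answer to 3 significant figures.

0.628 L_☉

L/L_☉ = (R/R_☉)² (T/T_☉)⁴ = (1.65)² × (4000/5772)⁴
       = 2.722 × (0.6930)⁴ = 2.722 × 0.2306 = 0.6279.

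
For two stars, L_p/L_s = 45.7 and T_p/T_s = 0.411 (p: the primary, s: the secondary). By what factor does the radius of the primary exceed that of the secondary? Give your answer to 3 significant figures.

L ∝ R²T⁴ gives R ∝ √L / T², so
R_p/R_s = √(45.7) / (0.411)² = 6.760 / 0.1689 = 40.02.

40.0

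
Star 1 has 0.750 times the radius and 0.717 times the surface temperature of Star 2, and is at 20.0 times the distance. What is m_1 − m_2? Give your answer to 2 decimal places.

L_1/L_2 = (0.750)²(0.717)⁴ = 0.1487.
F_1/F_2 = (L_1/L_2)/(d_1/d_2)² = 0.1487/400.0 = 3.717×10^-4.
m_1 − m_2 = −2.5 log₁₀(3.717×10^-4) = 8.57.

8.57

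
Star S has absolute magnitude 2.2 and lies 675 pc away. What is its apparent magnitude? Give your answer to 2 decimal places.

m = M + 5 log₁₀(d/10 pc) = 2.2 + 5 log₁₀(675/10)
  = 2.2 + 5 × 1.829 = 2.2 + 9.15 = 11.35.

11.35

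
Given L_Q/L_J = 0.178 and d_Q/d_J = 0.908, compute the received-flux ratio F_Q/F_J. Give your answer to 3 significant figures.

0.216

F = L/(4πd²), so F_Q/F_J = (L_Q/L_J) / (d_Q/d_J)²
= 0.178 / (0.908)² = 0.178 / 0.8245 = 0.2159.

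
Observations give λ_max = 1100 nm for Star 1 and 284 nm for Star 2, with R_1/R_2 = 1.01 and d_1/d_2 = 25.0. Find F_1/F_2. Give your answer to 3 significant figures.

7.25×10^-6

Wien's law: T_1/T_2 = λ_2/λ_1 = 284/1100 = 0.2582.
L_1/L_2 = (R_1/R_2)²(T_1/T_2)⁴ = (1.01)²(0.2582)⁴ = 0.004533.
F_1/F_2 = (L_1/L_2)/(d_1/d_2)² = 0.004533/(25.0)² = 7.252×10^-6.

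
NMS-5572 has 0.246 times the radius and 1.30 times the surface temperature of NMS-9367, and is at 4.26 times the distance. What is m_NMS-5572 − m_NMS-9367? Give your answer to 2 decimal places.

L_NMS-5572/L_NMS-9367 = (0.246)²(1.30)⁴ = 0.1728.
F_NMS-5572/F_NMS-9367 = (L_NMS-5572/L_NMS-9367)/(d_NMS-5572/d_NMS-9367)² = 0.1728/18.15 = 0.009524.
m_NMS-5572 − m_NMS-9367 = −2.5 log₁₀(0.009524) = 5.05.

5.05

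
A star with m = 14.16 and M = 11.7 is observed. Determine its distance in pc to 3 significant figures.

m − M = 5 log₁₀(d/10 pc)
14.16 − (11.7) = 2.46 = 5 log₁₀(d/10)
d = 10 × 10^(2.46/5) = 10 × 10^0.492 = 31.05 pc.

31.0 pc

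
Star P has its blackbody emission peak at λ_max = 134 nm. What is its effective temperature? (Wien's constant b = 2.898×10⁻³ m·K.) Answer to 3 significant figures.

2.16×10^4 K

T = b/λ_max = 2.898×10⁻³ / (134×10⁻⁹) = 2.163×10^4 K.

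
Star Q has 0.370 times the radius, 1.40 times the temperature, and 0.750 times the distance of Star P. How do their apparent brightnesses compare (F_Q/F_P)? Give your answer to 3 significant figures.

0.935

L_Q/L_P = (R_Q/R_P)²(T_Q/T_P)⁴ = (0.370)² × (1.40)⁴ = 0.5259.
F_Q/F_P = (L_Q/L_P)/(d_Q/d_P)² = 0.5259 / (0.750)² = 0.9350.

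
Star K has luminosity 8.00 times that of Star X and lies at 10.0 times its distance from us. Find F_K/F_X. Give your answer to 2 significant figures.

F = L/(4πd²), so F_K/F_X = (L_K/L_X) / (d_K/d_X)²
= 8.00 / (10.0)² = 8.00 / 100.0 = 0.08000.

0.080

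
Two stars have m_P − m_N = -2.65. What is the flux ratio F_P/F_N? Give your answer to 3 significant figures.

11.5

F_P/F_N = 10^(−(m_P − m_N)/2.5) = 10^(2.65/2.5) = 10^1.060 = 11.48.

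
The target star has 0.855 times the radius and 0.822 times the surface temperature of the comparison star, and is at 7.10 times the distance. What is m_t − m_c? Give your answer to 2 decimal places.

L_t/L_c = (0.855)²(0.822)⁴ = 0.3337.
F_t/F_c = (L_t/L_c)/(d_t/d_c)² = 0.3337/50.41 = 0.006621.
m_t − m_c = −2.5 log₁₀(0.006621) = 5.45.

5.45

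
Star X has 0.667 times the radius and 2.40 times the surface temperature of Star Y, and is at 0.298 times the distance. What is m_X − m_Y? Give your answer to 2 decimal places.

-5.55

L_X/L_Y = (0.667)²(2.40)⁴ = 14.76.
F_X/F_Y = (L_X/L_Y)/(d_X/d_Y)² = 14.76/0.08880 = 166.2.
m_X − m_Y = −2.5 log₁₀(166.2) = -5.55.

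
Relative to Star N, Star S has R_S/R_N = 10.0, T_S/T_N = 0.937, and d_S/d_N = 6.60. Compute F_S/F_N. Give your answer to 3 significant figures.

L_S/L_N = (R_S/R_N)²(T_S/T_N)⁴ = (10.0)² × (0.937)⁴ = 77.08.
F_S/F_N = (L_S/L_N)/(d_S/d_N)² = 77.08 / (6.60)² = 1.770.

1.77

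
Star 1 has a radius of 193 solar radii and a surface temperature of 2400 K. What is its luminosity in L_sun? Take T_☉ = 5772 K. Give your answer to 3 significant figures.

L/L_☉ = (R/R_☉)² (T/T_☉)⁴ = (193)² × (2400/5772)⁴
       = 3.725×10^4 × (0.4158)⁴ = 3.725×10^4 × 0.02989 = 1113.

1.11×10^3 L_sun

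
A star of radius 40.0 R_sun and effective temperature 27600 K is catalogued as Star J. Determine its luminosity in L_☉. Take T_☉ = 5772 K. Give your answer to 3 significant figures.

L/L_☉ = (R/R_☉)² (T/T_☉)⁴ = (40.0)² × (27600/5772)⁴
       = 1600 × (4.782)⁴ = 1600 × 522.8 = 8.365×10^5.

8.36×10^5 L_☉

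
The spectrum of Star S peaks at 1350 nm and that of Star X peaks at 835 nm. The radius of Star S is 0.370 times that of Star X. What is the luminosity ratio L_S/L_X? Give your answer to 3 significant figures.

0.0200

Wien's law gives T ∝ 1/λ_max, so T_S/T_X = λ_X/λ_S = 835/1350 = 0.6185.
Then L ∝ R²T⁴ gives L_S/L_X = (0.370)² × (0.6185)⁴ = 0.1369 × 0.1464 = 0.02004.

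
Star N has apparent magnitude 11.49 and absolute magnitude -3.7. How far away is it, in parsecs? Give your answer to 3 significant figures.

m − M = 5 log₁₀(d/10 pc)
11.49 − (-3.7) = 15.19 = 5 log₁₀(d/10)
d = 10 × 10^(15.19/5) = 10 × 10^3.038 = 1.091×10^4 pc.

1.09×10^4 pc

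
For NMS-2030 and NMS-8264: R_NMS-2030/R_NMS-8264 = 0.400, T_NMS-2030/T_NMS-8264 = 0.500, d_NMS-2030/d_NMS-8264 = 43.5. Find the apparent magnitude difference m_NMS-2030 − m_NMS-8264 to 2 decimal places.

13.19

L_NMS-2030/L_NMS-8264 = (0.400)²(0.500)⁴ = 0.01000.
F_NMS-2030/F_NMS-8264 = (L_NMS-2030/L_NMS-8264)/(d_NMS-2030/d_NMS-8264)² = 0.01000/1892 = 5.285×10^-6.
m_NMS-2030 − m_NMS-8264 = −2.5 log₁₀(5.285×10^-6) = 13.19.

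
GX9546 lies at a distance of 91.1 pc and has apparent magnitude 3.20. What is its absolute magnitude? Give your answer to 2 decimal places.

M = m − 5 log₁₀(d/10 pc) = 3.20 − 5 log₁₀(91.1/10)
  = 3.20 − 5 × 0.960 = 3.20 − 4.80 = -1.60.

-1.60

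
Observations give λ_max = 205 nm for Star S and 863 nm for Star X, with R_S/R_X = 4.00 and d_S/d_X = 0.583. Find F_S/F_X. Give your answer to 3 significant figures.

1.48×10^4

Wien's law: T_S/T_X = λ_X/λ_S = 863/205 = 4.210.
L_S/L_X = (R_S/R_X)²(T_S/T_X)⁴ = (4.00)²(4.210)⁴ = 5025.
F_S/F_X = (L_S/L_X)/(d_S/d_X)² = 5025/(0.583)² = 1.478×10^4.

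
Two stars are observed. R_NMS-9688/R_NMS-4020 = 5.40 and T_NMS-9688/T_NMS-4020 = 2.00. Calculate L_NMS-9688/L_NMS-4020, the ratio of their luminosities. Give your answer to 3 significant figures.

467

From the Stefan–Boltzmann law, L ∝ R²T⁴, so
L_NMS-9688/L_NMS-4020 = (R_NMS-9688/R_NMS-4020)² (T_NMS-9688/T_NMS-4020)⁴ = (5.40)² × (2.00)⁴ = 29.16 × 16.00 = 466.6.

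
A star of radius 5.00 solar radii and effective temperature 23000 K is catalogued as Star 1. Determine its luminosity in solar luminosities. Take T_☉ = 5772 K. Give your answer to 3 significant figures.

6.30×10^3 solar luminosities

L/L_☉ = (R/R_☉)² (T/T_☉)⁴ = (5.00)² × (23000/5772)⁴
       = 25.00 × (3.985)⁴ = 25.00 × 252.1 = 6303.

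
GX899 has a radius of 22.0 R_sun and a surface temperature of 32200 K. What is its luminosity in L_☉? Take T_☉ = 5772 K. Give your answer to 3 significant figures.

L/L_☉ = (R/R_☉)² (T/T_☉)⁴ = (22.0)² × (32200/5772)⁴
       = 484.0 × (5.579)⁴ = 484.0 × 968.5 = 4.688×10^5.

4.69×10^5 L_☉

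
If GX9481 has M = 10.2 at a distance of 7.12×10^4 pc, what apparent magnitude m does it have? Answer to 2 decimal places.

29.46

m = M + 5 log₁₀(d/10 pc) = 10.2 + 5 log₁₀(7.12×10^4/10)
  = 10.2 + 5 × 3.852 = 10.2 + 19.26 = 29.46.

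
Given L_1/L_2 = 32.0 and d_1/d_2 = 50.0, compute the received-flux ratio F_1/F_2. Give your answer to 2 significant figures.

F = L/(4πd²), so F_1/F_2 = (L_1/L_2) / (d_1/d_2)²
= 32.0 / (50.0)² = 32.0 / 2500 = 0.01280.

0.013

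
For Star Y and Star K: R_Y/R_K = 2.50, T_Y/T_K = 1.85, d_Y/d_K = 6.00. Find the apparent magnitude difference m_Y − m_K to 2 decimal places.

-0.77

L_Y/L_K = (2.50)²(1.85)⁴ = 73.21.
F_Y/F_K = (L_Y/L_K)/(d_Y/d_K)² = 73.21/36.00 = 2.034.
m_Y − m_K = −2.5 log₁₀(2.034) = -0.77.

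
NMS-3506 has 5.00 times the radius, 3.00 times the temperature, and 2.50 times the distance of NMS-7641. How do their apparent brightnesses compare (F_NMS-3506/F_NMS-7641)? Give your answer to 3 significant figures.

L_NMS-3506/L_NMS-7641 = (R_NMS-3506/R_NMS-7641)²(T_NMS-3506/T_NMS-7641)⁴ = (5.00)² × (3.00)⁴ = 2025.
F_NMS-3506/F_NMS-7641 = (L_NMS-3506/L_NMS-7641)/(d_NMS-3506/d_NMS-7641)² = 2025 / (2.50)² = 324.0.

324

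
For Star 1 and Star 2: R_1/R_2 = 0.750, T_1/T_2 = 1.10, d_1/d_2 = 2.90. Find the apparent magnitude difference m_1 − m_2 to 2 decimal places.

2.52

L_1/L_2 = (0.750)²(1.10)⁴ = 0.8236.
F_1/F_2 = (L_1/L_2)/(d_1/d_2)² = 0.8236/8.410 = 0.09793.
m_1 − m_2 = −2.5 log₁₀(0.09793) = 2.52.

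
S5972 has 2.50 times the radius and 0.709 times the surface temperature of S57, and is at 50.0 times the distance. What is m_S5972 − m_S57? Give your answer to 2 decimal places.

8.00

L_S5972/L_S57 = (2.50)²(0.709)⁴ = 1.579.
F_S5972/F_S57 = (L_S5972/L_S57)/(d_S5972/d_S57)² = 1.579/2500 = 6.317×10^-4.
m_S5972 − m_S57 = −2.5 log₁₀(6.317×10^-4) = 8.00.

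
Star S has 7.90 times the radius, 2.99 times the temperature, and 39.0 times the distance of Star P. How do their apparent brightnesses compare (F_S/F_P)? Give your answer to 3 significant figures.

3.28

L_S/L_P = (R_S/R_P)²(T_S/T_P)⁴ = (7.90)² × (2.99)⁴ = 4988.
F_S/F_P = (L_S/L_P)/(d_S/d_P)² = 4988 / (39.0)² = 3.280.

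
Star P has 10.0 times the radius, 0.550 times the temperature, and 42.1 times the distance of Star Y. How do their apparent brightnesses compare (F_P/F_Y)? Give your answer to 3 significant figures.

0.00516

L_P/L_Y = (R_P/R_Y)²(T_P/T_Y)⁴ = (10.0)² × (0.550)⁴ = 9.151.
F_P/F_Y = (L_P/L_Y)/(d_P/d_Y)² = 9.151 / (42.1)² = 0.005163.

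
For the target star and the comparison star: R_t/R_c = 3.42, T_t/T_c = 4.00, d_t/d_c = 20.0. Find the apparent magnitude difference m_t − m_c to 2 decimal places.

L_t/L_c = (3.42)²(4.00)⁴ = 2994.
F_t/F_c = (L_t/L_c)/(d_t/d_c)² = 2994/400.0 = 7.486.
m_t − m_c = −2.5 log₁₀(7.486) = -2.19.

-2.19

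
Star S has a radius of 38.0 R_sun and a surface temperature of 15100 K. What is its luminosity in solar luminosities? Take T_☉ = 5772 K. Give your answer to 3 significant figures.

L/L_☉ = (R/R_☉)² (T/T_☉)⁴ = (38.0)² × (15100/5772)⁴
       = 1444 × (2.616)⁴ = 1444 × 46.84 = 6.763×10^4.

6.76×10^4 solar luminosities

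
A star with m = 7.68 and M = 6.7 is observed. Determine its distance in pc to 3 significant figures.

m − M = 5 log₁₀(d/10 pc)
7.68 − (6.7) = 0.98 = 5 log₁₀(d/10)
d = 10 × 10^(0.98/5) = 10 × 10^0.196 = 15.70 pc.

15.7 pc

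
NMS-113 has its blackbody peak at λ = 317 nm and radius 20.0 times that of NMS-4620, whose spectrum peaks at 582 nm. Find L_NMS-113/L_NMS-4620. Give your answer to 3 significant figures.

Wien's law gives T ∝ 1/λ_max, so T_NMS-113/T_NMS-4620 = λ_NMS-4620/λ_NMS-113 = 582/317 = 1.836.
Then L ∝ R²T⁴ gives L_NMS-113/L_NMS-4620 = (20.0)² × (1.836)⁴ = 400.0 × 11.36 = 4545.

4.54×10^3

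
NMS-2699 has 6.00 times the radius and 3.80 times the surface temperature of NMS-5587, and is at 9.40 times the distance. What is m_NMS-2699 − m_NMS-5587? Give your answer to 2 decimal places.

-4.82

L_NMS-2699/L_NMS-5587 = (6.00)²(3.80)⁴ = 7506.
F_NMS-2699/F_NMS-5587 = (L_NMS-2699/L_NMS-5587)/(d_NMS-2699/d_NMS-5587)² = 7506/88.36 = 84.95.
m_NMS-2699 − m_NMS-5587 = −2.5 log₁₀(84.95) = -4.82.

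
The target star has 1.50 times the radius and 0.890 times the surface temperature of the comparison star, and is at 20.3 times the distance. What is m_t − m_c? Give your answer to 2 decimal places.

L_t/L_c = (1.50)²(0.890)⁴ = 1.412.
F_t/F_c = (L_t/L_c)/(d_t/d_c)² = 1.412/412.1 = 0.003426.
m_t − m_c = −2.5 log₁₀(0.003426) = 6.16.

6.16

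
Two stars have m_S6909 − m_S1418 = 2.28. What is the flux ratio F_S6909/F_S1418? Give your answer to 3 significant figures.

0.122

F_S6909/F_S1418 = 10^(−(m_S6909 − m_S1418)/2.5) = 10^(-2.28/2.5) = 10^-0.912 = 0.1225.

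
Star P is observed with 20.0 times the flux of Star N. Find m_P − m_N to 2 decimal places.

-3.25

m_P − m_N = −2.5 log₁₀(F_P/F_N) = −2.5 log₁₀(20.0) = −2.5 × (1.301) = -3.253.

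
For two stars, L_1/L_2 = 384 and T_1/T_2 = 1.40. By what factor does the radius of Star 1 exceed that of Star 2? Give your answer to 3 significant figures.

10.0

L ∝ R²T⁴ gives R ∝ √L / T², so
R_1/R_2 = √(384) / (1.40)² = 19.60 / 1.960 = 9.998.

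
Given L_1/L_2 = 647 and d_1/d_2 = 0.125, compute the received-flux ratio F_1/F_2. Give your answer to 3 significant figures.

4.14×10^4

F = L/(4πd²), so F_1/F_2 = (L_1/L_2) / (d_1/d_2)²
= 647 / (0.125)² = 647 / 0.01562 = 4.141×10^4.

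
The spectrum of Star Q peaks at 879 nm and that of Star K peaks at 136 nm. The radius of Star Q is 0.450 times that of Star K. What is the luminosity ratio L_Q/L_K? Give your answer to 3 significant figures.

Wien's law gives T ∝ 1/λ_max, so T_Q/T_K = λ_K/λ_Q = 136/879 = 0.1547.
Then L ∝ R²T⁴ gives L_Q/L_K = (0.450)² × (0.1547)⁴ = 0.2025 × 5.731×10^-4 = 1.160×10^-4.

1.16×10^-4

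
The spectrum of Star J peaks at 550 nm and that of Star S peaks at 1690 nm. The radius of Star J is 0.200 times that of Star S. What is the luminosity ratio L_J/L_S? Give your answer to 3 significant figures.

3.57

Wien's law gives T ∝ 1/λ_max, so T_J/T_S = λ_S/λ_J = 1690/550 = 3.073.
Then L ∝ R²T⁴ gives L_J/L_S = (0.200)² × (3.073)⁴ = 0.04000 × 89.14 = 3.566.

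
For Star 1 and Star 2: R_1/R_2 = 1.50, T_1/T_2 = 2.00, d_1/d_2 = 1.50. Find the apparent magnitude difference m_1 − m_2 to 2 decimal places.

-3.01

L_1/L_2 = (1.50)²(2.00)⁴ = 36.00.
F_1/F_2 = (L_1/L_2)/(d_1/d_2)² = 36.00/2.250 = 16.00.
m_1 − m_2 = −2.5 log₁₀(16.00) = -3.01.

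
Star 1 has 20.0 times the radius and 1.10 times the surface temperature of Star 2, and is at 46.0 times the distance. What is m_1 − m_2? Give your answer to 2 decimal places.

L_1/L_2 = (20.0)²(1.10)⁴ = 585.6.
F_1/F_2 = (L_1/L_2)/(d_1/d_2)² = 585.6/2116 = 0.2768.
m_1 − m_2 = −2.5 log₁₀(0.2768) = 1.39.

1.39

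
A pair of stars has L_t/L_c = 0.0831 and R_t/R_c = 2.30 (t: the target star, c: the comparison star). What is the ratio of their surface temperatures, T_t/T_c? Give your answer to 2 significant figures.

L ∝ R²T⁴ gives T ∝ (L/R²)^(1/4), so
T_t/T_c = (0.0831 / 2.30²)^(1/4) = (0.01571)^(1/4) = 0.3540.

0.35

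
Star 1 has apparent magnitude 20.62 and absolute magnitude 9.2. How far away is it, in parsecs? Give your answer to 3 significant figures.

1.92×10^3 pc

m − M = 5 log₁₀(d/10 pc)
20.62 − (9.2) = 11.42 = 5 log₁₀(d/10)
d = 10 × 10^(11.42/5) = 10 × 10^2.284 = 1923 pc.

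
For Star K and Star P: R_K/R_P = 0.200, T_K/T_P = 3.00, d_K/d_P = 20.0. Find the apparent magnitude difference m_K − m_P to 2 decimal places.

5.23

L_K/L_P = (0.200)²(3.00)⁴ = 3.240.
F_K/F_P = (L_K/L_P)/(d_K/d_P)² = 3.240/400.0 = 0.008100.
m_K − m_P = −2.5 log₁₀(0.008100) = 5.23.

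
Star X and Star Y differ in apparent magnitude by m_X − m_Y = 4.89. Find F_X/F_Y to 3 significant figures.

0.0111

F_X/F_Y = 10^(−(m_X − m_Y)/2.5) = 10^(-4.89/2.5) = 10^-1.956 = 0.01107.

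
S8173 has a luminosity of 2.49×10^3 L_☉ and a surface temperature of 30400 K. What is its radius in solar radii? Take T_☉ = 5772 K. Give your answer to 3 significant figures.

1.80 solar radii

R/R_☉ = √(L/L_☉) / (T/T_☉)² = √(2.49×10^3) / (5.267)²
       = 49.90 / 27.74 = 1.799.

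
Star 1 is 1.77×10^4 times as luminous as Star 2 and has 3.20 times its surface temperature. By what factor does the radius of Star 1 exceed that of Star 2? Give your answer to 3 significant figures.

L ∝ R²T⁴ gives R ∝ √L / T², so
R_1/R_2 = √(1.77×10^4) / (3.20)² = 133.0 / 10.24 = 12.99.

13.0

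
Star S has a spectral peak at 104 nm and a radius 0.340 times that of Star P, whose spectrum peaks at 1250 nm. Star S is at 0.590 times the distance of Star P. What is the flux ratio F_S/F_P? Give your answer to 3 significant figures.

Wien's law: T_S/T_P = λ_P/λ_S = 1250/104 = 12.02.
L_S/L_P = (R_S/R_P)²(T_S/T_P)⁴ = (0.340)²(12.02)⁴ = 2412.
F_S/F_P = (L_S/L_P)/(d_S/d_P)² = 2412/(0.590)² = 6930.

6.93×10^3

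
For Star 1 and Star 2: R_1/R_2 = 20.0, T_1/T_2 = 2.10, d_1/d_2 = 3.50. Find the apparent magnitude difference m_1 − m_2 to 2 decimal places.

-7.01

L_1/L_2 = (20.0)²(2.10)⁴ = 7779.
F_1/F_2 = (L_1/L_2)/(d_1/d_2)² = 7779/12.25 = 635.0.
m_1 − m_2 = −2.5 log₁₀(635.0) = -7.01.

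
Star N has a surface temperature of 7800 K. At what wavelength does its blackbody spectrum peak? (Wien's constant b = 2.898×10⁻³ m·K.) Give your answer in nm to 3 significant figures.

λ_max = b/T = 2.898×10⁻³ / 7800 = 3.72×10^-7 m = 371.5 nm.

372 nm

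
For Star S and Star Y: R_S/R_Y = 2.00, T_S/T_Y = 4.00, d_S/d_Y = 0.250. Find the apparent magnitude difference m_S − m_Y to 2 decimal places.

L_S/L_Y = (2.00)²(4.00)⁴ = 1024.
F_S/F_Y = (L_S/L_Y)/(d_S/d_Y)² = 1024/0.06250 = 1.638×10^4.
m_S − m_Y = −2.5 log₁₀(1.638×10^4) = -10.54.

-10.54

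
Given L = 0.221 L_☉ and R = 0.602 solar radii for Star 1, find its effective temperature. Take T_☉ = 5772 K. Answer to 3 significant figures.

5.10×10^3 K

T/T_☉ = (L/L_☉)^(1/4) / (R/R_☉)^(1/2)
T = 5772 × (0.221)^(1/4) / √(0.602) = 5772 × 0.6856 / 0.7759 = 5101 K.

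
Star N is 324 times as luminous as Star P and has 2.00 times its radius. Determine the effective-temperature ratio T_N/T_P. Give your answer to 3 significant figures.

3.00

L ∝ R²T⁴ gives T ∝ (L/R²)^(1/4), so
T_N/T_P = (324 / 2.00²)^(1/4) = (81.00)^(1/4) = 3.000.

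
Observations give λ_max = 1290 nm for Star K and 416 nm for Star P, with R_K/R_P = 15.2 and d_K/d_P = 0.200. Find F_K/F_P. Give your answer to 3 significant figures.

62.5

Wien's law: T_K/T_P = λ_P/λ_K = 416/1290 = 0.3225.
L_K/L_P = (R_K/R_P)²(T_K/T_P)⁴ = (15.2)²(0.3225)⁴ = 2.499.
F_K/F_P = (L_K/L_P)/(d_K/d_P)² = 2.499/(0.200)² = 62.47.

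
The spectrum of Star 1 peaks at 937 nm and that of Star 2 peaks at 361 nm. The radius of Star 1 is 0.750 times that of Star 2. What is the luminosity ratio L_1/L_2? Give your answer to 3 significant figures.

Wien's law gives T ∝ 1/λ_max, so T_1/T_2 = λ_2/λ_1 = 361/937 = 0.3853.
Then L ∝ R²T⁴ gives L_1/L_2 = (0.750)² × (0.3853)⁴ = 0.5625 × 0.02203 = 0.01239.

0.0124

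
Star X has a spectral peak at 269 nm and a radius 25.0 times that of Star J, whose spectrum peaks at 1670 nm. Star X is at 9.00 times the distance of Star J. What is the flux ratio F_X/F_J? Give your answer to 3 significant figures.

Wien's law: T_X/T_J = λ_J/λ_X = 1670/269 = 6.208.
L_X/L_J = (R_X/R_J)²(T_X/T_J)⁴ = (25.0)²(6.208)⁴ = 9.284×10^5.
F_X/F_J = (L_X/L_J)/(d_X/d_J)² = 9.284×10^5/(9.00)² = 1.146×10^4.

1.15×10^4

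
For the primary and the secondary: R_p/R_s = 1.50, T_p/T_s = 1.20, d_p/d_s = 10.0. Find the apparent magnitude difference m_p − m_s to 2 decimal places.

L_p/L_s = (1.50)²(1.20)⁴ = 4.666.
F_p/F_s = (L_p/L_s)/(d_p/d_s)² = 4.666/100.0 = 0.04666.
m_p − m_s = −2.5 log₁₀(0.04666) = 3.33.

3.33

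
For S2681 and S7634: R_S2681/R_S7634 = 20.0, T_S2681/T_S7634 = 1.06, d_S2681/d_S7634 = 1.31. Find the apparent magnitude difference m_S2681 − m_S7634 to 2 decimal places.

-6.17

L_S2681/L_S7634 = (20.0)²(1.06)⁴ = 505.0.
F_S2681/F_S7634 = (L_S2681/L_S7634)/(d_S2681/d_S7634)² = 505.0/1.716 = 294.3.
m_S2681 − m_S7634 = −2.5 log₁₀(294.3) = -6.17.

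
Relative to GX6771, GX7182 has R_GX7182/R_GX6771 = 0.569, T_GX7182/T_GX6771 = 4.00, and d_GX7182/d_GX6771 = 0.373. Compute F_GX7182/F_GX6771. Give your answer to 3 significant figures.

L_GX7182/L_GX6771 = (R_GX7182/R_GX6771)²(T_GX7182/T_GX6771)⁴ = (0.569)² × (4.00)⁴ = 82.88.
F_GX7182/F_GX6771 = (L_GX7182/L_GX6771)/(d_GX7182/d_GX6771)² = 82.88 / (0.373)² = 595.7.

596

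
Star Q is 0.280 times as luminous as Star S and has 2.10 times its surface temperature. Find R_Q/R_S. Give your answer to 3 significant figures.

L ∝ R²T⁴ gives R ∝ √L / T², so
R_Q/R_S = √(0.280) / (2.10)² = 0.5292 / 4.410 = 0.1200.

0.120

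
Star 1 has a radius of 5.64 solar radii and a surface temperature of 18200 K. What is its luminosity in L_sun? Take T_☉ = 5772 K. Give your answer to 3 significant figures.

L/L_☉ = (R/R_☉)² (T/T_☉)⁴ = (5.64)² × (18200/5772)⁴
       = 31.81 × (3.153)⁴ = 31.81 × 98.85 = 3144.

3.14×10^3 L_sun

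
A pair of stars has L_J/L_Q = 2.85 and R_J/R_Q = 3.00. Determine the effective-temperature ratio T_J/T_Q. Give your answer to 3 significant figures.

0.750

L ∝ R²T⁴ gives T ∝ (L/R²)^(1/4), so
T_J/T_Q = (2.85 / 3.00²)^(1/4) = (0.3167)^(1/4) = 0.7502.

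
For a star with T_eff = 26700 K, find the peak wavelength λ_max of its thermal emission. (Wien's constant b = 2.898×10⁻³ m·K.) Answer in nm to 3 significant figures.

λ_max = b/T = 2.898×10⁻³ / 26700 = 1.09×10^-7 m = 108.5 nm.

109 nm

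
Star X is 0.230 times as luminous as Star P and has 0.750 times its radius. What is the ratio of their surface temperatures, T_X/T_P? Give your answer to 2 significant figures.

L ∝ R²T⁴ gives T ∝ (L/R²)^(1/4), so
T_X/T_P = (0.230 / 0.750²)^(1/4) = (0.4089)^(1/4) = 0.7997.

0.80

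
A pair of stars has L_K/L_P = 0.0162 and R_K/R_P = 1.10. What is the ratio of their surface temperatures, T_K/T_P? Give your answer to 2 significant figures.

L ∝ R²T⁴ gives T ∝ (L/R²)^(1/4), so
T_K/T_P = (0.0162 / 1.10²)^(1/4) = (0.01339)^(1/4) = 0.3402.

0.34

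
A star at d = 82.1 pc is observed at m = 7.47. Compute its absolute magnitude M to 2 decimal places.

2.90

M = m − 5 log₁₀(d/10 pc) = 7.47 − 5 log₁₀(82.1/10)
  = 7.47 − 5 × 0.914 = 7.47 − 4.57 = 2.90.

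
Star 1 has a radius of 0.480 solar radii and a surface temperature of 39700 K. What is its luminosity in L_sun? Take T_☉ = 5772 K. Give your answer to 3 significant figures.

516 L_sun

L/L_☉ = (R/R_☉)² (T/T_☉)⁴ = (0.480)² × (39700/5772)⁴
       = 0.2304 × (6.878)⁴ = 0.2304 × 2238 = 515.6.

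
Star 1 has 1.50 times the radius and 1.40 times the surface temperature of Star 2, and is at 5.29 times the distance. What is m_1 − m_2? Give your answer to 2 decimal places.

L_1/L_2 = (1.50)²(1.40)⁴ = 8.644.
F_1/F_2 = (L_1/L_2)/(d_1/d_2)² = 8.644/27.98 = 0.3089.
m_1 − m_2 = −2.5 log₁₀(0.3089) = 1.28.

1.28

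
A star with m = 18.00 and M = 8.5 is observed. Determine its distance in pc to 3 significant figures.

m − M = 5 log₁₀(d/10 pc)
18.00 − (8.5) = 9.50 = 5 log₁₀(d/10)
d = 10 × 10^(9.50/5) = 10 × 10^1.900 = 794.3 pc.

794 pc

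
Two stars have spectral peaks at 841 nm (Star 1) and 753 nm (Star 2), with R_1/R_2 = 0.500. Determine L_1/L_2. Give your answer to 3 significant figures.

Wien's law gives T ∝ 1/λ_max, so T_1/T_2 = λ_2/λ_1 = 753/841 = 0.8954.
Then L ∝ R²T⁴ gives L_1/L_2 = (0.500)² × (0.8954)⁴ = 0.2500 × 0.6427 = 0.1607.

0.161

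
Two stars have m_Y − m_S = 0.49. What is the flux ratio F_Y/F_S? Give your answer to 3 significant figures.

F_Y/F_S = 10^(−(m_Y − m_S)/2.5) = 10^(-0.49/2.5) = 10^-0.196 = 0.6368.

0.637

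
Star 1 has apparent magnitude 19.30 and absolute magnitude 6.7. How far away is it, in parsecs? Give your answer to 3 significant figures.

3.31×10^3 pc

m − M = 5 log₁₀(d/10 pc)
19.30 − (6.7) = 12.60 = 5 log₁₀(d/10)
d = 10 × 10^(12.60/5) = 10 × 10^2.520 = 3311 pc.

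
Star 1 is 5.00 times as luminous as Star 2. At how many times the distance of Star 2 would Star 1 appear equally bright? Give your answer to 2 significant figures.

Equal flux requires L_1/d_1² = L_2/d_2², so d_1/d_2 = √(L_1/L_2)
= √(5.00) = 2.236.

2.2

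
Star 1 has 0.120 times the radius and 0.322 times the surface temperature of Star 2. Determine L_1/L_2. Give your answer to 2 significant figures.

From the Stefan–Boltzmann law, L ∝ R²T⁴, so
L_1/L_2 = (R_1/R_2)² (T_1/T_2)⁴ = (0.120)² × (0.322)⁴ = 0.01440 × 0.01075 = 1.548×10^-4.

1.5×10^-4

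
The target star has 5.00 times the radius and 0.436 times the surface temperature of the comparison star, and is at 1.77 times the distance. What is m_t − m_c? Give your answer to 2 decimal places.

1.35

L_t/L_c = (5.00)²(0.436)⁴ = 0.9034.
F_t/F_c = (L_t/L_c)/(d_t/d_c)² = 0.9034/3.133 = 0.2884.
m_t − m_c = −2.5 log₁₀(0.2884) = 1.35.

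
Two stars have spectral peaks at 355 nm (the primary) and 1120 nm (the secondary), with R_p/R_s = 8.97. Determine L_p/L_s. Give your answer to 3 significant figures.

Wien's law gives T ∝ 1/λ_max, so T_p/T_s = λ_s/λ_p = 1120/355 = 3.155.
Then L ∝ R²T⁴ gives L_p/L_s = (8.97)² × (3.155)⁴ = 80.46 × 99.07 = 7972.

7.97×10^3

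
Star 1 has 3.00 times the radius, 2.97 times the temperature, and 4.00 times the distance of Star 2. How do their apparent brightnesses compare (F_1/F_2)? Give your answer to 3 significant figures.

L_1/L_2 = (R_1/R_2)²(T_1/T_2)⁴ = (3.00)² × (2.97)⁴ = 700.3.
F_1/F_2 = (L_1/L_2)/(d_1/d_2)² = 700.3 / (4.00)² = 43.77.

43.8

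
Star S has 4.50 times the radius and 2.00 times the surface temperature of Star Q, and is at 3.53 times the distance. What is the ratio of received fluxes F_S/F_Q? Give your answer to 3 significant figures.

26.0

L_S/L_Q = (R_S/R_Q)²(T_S/T_Q)⁴ = (4.50)² × (2.00)⁴ = 324.0.
F_S/F_Q = (L_S/L_Q)/(d_S/d_Q)² = 324.0 / (3.53)² = 26.00.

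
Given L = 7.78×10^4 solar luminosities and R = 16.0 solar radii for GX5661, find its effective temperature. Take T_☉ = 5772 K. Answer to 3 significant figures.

T/T_☉ = (L/L_☉)^(1/4) / (R/R_☉)^(1/2)
T = 5772 × (7.78×10^4)^(1/4) / √(16.0) = 5772 × 16.70 / 4.000 = 2.410×10^4 K.

2.41×10^4 K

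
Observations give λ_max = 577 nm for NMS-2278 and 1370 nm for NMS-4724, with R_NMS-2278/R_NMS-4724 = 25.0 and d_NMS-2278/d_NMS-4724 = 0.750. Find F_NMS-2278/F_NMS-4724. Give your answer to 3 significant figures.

3.53×10^4

Wien's law: T_NMS-2278/T_NMS-4724 = λ_NMS-4724/λ_NMS-2278 = 1370/577 = 2.374.
L_NMS-2278/L_NMS-4724 = (R_NMS-2278/R_NMS-4724)²(T_NMS-2278/T_NMS-4724)⁴ = (25.0)²(2.374)⁴ = 1.986×10^4.
F_NMS-2278/F_NMS-4724 = (L_NMS-2278/L_NMS-4724)/(d_NMS-2278/d_NMS-4724)² = 1.986×10^4/(0.750)² = 3.531×10^4.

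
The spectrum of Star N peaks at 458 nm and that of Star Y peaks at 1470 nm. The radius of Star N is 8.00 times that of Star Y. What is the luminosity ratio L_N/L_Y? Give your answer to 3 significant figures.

6.79×10^3

Wien's law gives T ∝ 1/λ_max, so T_N/T_Y = λ_Y/λ_N = 1470/458 = 3.210.
Then L ∝ R²T⁴ gives L_N/L_Y = (8.00)² × (3.210)⁴ = 64.00 × 106.1 = 6792.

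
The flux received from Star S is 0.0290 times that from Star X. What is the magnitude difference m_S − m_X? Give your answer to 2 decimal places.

m_S − m_X = −2.5 log₁₀(F_S/F_X) = −2.5 log₁₀(0.0290) = −2.5 × (-1.538) = 3.844.

3.84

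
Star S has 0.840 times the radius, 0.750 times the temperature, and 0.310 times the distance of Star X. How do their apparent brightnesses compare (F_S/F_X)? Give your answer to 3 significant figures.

L_S/L_X = (R_S/R_X)²(T_S/T_X)⁴ = (0.840)² × (0.750)⁴ = 0.2233.
F_S/F_X = (L_S/L_X)/(d_S/d_X)² = 0.2233 / (0.310)² = 2.323.

2.32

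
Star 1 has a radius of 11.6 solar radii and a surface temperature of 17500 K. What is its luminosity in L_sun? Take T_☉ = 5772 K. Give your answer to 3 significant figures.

1.14×10^4 L_sun

L/L_☉ = (R/R_☉)² (T/T_☉)⁴ = (11.6)² × (17500/5772)⁴
       = 134.6 × (3.032)⁴ = 134.6 × 84.50 = 1.137×10^4.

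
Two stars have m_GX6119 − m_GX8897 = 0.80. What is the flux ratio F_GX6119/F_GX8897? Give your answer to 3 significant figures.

F_GX6119/F_GX8897 = 10^(−(m_GX6119 − m_GX8897)/2.5) = 10^(-0.80/2.5) = 10^-0.320 = 0.4786.

0.479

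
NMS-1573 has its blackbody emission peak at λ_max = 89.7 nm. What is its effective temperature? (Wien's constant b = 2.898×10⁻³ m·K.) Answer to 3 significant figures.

3.23×10^4 K

T = b/λ_max = 2.898×10⁻³ / (89.7×10⁻⁹) = 3.231×10^4 K.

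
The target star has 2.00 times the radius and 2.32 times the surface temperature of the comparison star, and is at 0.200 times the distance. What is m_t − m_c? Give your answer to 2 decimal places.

-8.65

L_t/L_c = (2.00)²(2.32)⁴ = 115.9.
F_t/F_c = (L_t/L_c)/(d_t/d_c)² = 115.9/0.04000 = 2897.
m_t − m_c = −2.5 log₁₀(2897) = -8.65.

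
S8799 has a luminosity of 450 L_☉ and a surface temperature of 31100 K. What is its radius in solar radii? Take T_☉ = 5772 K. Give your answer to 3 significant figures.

R/R_☉ = √(L/L_☉) / (T/T_☉)² = √(450) / (5.388)²
       = 21.21 / 29.03 = 0.7307.

0.731 solar radii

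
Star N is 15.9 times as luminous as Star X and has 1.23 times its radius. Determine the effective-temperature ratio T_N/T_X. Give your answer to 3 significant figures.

1.80

L ∝ R²T⁴ gives T ∝ (L/R²)^(1/4), so
T_N/T_X = (15.9 / 1.23²)^(1/4) = (10.51)^(1/4) = 1.801.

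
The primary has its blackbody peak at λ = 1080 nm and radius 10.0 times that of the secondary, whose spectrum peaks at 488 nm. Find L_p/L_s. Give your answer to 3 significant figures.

4.17

Wien's law gives T ∝ 1/λ_max, so T_p/T_s = λ_s/λ_p = 488/1080 = 0.4519.
Then L ∝ R²T⁴ gives L_p/L_s = (10.0)² × (0.4519)⁴ = 100.0 × 0.04169 = 4.169.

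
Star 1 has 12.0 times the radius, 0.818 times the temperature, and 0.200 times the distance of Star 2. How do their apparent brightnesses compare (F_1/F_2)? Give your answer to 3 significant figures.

L_1/L_2 = (R_1/R_2)²(T_1/T_2)⁴ = (12.0)² × (0.818)⁴ = 64.47.
F_1/F_2 = (L_1/L_2)/(d_1/d_2)² = 64.47 / (0.200)² = 1612.

1.61×10^3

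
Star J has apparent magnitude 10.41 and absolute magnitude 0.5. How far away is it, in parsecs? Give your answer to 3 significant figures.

m − M = 5 log₁₀(d/10 pc)
10.41 − (0.5) = 9.91 = 5 log₁₀(d/10)
d = 10 × 10^(9.91/5) = 10 × 10^1.982 = 959.4 pc.

959 pc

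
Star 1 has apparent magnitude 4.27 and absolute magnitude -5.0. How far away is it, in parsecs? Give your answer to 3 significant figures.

714 pc

m − M = 5 log₁₀(d/10 pc)
4.27 − (-5.0) = 9.27 = 5 log₁₀(d/10)
d = 10 × 10^(9.27/5) = 10 × 10^1.854 = 714.5 pc.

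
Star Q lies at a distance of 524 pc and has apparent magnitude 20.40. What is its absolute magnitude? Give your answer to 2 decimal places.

M = m − 5 log₁₀(d/10 pc) = 20.40 − 5 log₁₀(524/10)
  = 20.40 − 5 × 1.719 = 20.40 − 8.60 = 11.80.

11.80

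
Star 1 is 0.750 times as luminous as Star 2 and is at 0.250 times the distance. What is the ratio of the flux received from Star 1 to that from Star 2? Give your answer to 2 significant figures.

F = L/(4πd²), so F_1/F_2 = (L_1/L_2) / (d_1/d_2)²
= 0.750 / (0.250)² = 0.750 / 0.06250 = 12.00.

12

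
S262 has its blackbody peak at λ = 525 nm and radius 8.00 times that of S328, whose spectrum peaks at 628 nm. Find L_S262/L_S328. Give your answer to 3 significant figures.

131

Wien's law gives T ∝ 1/λ_max, so T_S262/T_S328 = λ_S328/λ_S262 = 628/525 = 1.196.
Then L ∝ R²T⁴ gives L_S262/L_S328 = (8.00)² × (1.196)⁴ = 64.00 × 2.047 = 131.0.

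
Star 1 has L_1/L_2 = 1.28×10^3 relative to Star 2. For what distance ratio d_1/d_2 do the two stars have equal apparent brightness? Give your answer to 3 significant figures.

35.8

Equal flux requires L_1/d_1² = L_2/d_2², so d_1/d_2 = √(L_1/L_2)
= √(1.28×10^3) = 35.78.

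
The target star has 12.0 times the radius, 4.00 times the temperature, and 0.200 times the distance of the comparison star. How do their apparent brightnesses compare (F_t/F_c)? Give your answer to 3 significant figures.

9.22×10^5

L_t/L_c = (R_t/R_c)²(T_t/T_c)⁴ = (12.0)² × (4.00)⁴ = 3.686×10^4.
F_t/F_c = (L_t/L_c)/(d_t/d_c)² = 3.686×10^4 / (0.200)² = 9.216×10^5.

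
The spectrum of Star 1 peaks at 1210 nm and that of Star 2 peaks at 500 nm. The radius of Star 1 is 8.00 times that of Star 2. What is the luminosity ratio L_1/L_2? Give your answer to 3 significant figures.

Wien's law gives T ∝ 1/λ_max, so T_1/T_2 = λ_2/λ_1 = 500/1210 = 0.4132.
Then L ∝ R²T⁴ gives L_1/L_2 = (8.00)² × (0.4132)⁴ = 64.00 × 0.02916 = 1.866.

1.87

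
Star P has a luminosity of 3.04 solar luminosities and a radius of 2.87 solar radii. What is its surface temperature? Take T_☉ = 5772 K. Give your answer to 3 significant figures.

4.50×10^3 K

T/T_☉ = (L/L_☉)^(1/4) / (R/R_☉)^(1/2)
T = 5772 × (3.04)^(1/4) / √(2.87) = 5772 × 1.320 / 1.694 = 4499 K.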